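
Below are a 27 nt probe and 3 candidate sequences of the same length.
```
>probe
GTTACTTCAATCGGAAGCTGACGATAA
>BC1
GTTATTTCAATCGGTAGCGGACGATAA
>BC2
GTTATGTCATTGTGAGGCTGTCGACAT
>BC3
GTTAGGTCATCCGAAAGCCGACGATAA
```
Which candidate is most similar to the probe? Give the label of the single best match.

Hamming distances to probe — BC1: 3; BC2: 9; BC3: 6.
Smallest is BC1 with 3 mismatches.

BC1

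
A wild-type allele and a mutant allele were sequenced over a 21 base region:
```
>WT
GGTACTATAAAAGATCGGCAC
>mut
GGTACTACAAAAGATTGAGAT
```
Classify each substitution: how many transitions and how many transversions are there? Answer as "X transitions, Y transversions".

4 transitions, 1 transversion

Transitions (purine↔purine or pyrimidine↔pyrimidine): 8 T→C, 16 C→T, 18 G→A, 21 C→T.
Transversions (purine↔pyrimidine): 19 C→G.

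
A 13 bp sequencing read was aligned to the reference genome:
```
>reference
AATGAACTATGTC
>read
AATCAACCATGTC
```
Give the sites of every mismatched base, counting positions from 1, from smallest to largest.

Scanning 1-based: 4: G/C; 8: T/C.

4, 8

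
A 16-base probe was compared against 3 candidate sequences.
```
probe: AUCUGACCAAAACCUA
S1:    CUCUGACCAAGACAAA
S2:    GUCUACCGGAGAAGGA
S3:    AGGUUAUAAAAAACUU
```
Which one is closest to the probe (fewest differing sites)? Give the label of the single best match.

S1

S1 differs at 4 sites; S2 differs at 9 sites; S3 differs at 7 sites. The closest is S1.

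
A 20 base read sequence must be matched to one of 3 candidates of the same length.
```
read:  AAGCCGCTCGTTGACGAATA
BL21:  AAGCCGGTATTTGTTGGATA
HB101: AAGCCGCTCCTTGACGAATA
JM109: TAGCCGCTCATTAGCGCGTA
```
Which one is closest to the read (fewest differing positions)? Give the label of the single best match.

Hamming distances to read — BL21: 6; HB101: 1; JM109: 6.
Smallest is HB101 with 1 mismatch.

HB101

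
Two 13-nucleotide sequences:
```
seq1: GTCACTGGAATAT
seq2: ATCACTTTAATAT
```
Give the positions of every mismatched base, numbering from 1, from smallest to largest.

1, 7, 8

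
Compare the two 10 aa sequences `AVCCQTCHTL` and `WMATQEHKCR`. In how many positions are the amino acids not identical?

The sequences differ at positions 1, 2, 3, 4, 6, 7, 8, 9, 10 (1-based) — 9 in total.

9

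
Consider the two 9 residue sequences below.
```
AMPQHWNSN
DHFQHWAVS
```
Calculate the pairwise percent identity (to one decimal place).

33.3%

6 positions differ (1, 2, 3, 7, 8, 9), so 3 of 9 match: 3/9 = 33.33%.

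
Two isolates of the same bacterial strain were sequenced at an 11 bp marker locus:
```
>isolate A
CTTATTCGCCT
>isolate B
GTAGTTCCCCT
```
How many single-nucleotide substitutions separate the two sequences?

Mismatches (1-based): base 1: C→G; base 3: T→A; base 4: A→G; base 8: G→C.

4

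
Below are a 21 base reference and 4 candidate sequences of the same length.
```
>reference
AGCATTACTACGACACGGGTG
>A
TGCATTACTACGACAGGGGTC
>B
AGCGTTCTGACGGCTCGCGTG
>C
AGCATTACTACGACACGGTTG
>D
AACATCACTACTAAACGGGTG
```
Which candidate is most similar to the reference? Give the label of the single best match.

C

Hamming distances to reference — A: 3; B: 7; C: 1; D: 4.
Smallest is C with 1 mismatch.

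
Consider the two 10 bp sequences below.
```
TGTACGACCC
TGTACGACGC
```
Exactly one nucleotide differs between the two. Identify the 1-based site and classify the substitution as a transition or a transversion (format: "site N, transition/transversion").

site 9, transversion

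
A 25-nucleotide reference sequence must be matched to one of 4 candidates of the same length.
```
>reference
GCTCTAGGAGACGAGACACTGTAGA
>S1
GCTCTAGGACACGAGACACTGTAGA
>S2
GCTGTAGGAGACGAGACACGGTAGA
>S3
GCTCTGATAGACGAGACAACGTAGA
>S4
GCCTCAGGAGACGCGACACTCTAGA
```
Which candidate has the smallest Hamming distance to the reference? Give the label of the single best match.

S1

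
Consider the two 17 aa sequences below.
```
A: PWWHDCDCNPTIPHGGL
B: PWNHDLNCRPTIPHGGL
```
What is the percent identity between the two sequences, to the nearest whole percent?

76%

Mismatches at positions 3, 6, 7, 9 (1-based): 4 of 17.
Identical positions: 13/17 = 76.47% → 76%.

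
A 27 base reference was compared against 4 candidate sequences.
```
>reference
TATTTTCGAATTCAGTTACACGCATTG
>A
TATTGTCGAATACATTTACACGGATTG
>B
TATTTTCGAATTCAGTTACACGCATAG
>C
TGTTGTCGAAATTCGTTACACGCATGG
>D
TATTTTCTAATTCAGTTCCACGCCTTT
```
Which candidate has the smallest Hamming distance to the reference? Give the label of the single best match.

Hamming distances to reference — A: 4; B: 1; C: 6; D: 4.
Smallest is B with 1 mismatch.

B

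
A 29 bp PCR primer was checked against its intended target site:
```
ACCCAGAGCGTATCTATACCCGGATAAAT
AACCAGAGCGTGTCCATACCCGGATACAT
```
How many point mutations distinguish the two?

Mismatches (1-based): site 2: C→A; site 12: A→G; site 15: T→C; site 27: A→C.

4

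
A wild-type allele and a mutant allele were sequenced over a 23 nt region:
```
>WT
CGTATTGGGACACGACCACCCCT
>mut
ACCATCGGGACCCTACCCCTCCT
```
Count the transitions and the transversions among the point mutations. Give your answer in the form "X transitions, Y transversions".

Transitions (purine↔purine or pyrimidine↔pyrimidine): 3 T→C, 6 T→C, 20 C→T.
Transversions (purine↔pyrimidine): 1 C→A, 2 G→C, 12 A→C, 14 G→T, 18 A→C.

3 transitions, 5 transversions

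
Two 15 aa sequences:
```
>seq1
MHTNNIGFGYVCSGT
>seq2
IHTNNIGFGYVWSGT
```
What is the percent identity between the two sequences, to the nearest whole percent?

87%

Mismatches at positions 1, 12 (1-based): 2 of 15.
Identical positions: 13/15 = 86.67% → 87%.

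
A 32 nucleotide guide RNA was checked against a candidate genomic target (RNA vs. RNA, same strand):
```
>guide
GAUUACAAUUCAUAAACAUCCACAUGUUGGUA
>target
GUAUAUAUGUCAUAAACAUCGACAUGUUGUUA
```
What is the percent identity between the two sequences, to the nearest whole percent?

7 positions differ (2, 3, 6, 8, 9, 21, 30), so 25 of 32 match: 25/32 = 78.12%.

78%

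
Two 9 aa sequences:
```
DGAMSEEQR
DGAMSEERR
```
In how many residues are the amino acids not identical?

1

Comparing position by position, 1 residue differs: 8 (Q/R).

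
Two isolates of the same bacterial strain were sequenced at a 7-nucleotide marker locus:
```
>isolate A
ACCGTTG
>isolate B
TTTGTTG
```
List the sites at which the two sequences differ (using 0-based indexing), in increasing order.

0, 1, 2

Scanning 0-based: 0: A/T; 1: C/T; 2: C/T.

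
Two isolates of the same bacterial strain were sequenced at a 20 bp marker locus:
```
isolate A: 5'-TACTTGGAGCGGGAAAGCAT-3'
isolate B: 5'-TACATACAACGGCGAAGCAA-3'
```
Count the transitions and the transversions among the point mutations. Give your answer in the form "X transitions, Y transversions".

Mismatches (1-based):
site 4: T→A (pyrimidine→purine, transversion)
site 6: G→A (purine→purine, transition)
site 7: G→C (purine→pyrimidine, transversion)
site 9: G→A (purine→purine, transition)
site 13: G→C (purine→pyrimidine, transversion)
site 14: A→G (purine→purine, transition)
site 20: T→A (pyrimidine→purine, transversion)

3 transitions, 4 transversions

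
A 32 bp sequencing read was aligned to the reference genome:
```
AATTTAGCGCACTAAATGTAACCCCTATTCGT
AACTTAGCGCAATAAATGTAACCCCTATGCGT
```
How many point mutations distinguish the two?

Mismatches (1-based): base 3: T→C; base 12: C→A; base 29: T→G.

3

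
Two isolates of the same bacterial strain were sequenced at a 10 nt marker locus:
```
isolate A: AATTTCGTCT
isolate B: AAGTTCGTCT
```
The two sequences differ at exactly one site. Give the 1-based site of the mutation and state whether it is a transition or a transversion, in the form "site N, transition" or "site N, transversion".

site 3, transversion

The sequences differ only at site 3: T→G (pyrimidine→purine), a transversion.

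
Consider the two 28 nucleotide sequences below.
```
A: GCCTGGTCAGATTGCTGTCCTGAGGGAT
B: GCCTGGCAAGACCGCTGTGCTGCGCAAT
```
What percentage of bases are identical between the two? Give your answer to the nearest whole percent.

Mismatches at positions 7, 8, 12, 13, 19, 23, 25, 26 (1-based): 8 of 28.
Identical positions: 20/28 = 71.43% → 71%.

71%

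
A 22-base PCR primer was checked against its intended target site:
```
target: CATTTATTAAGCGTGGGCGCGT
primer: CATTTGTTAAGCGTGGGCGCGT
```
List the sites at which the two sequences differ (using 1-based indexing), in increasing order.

6

Scanning 1-based: 6: A/G.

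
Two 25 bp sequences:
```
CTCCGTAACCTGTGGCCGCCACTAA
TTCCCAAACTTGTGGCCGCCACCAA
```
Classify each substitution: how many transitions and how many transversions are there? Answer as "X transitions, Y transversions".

Transitions (purine↔purine or pyrimidine↔pyrimidine): 1 C→T, 10 C→T, 23 T→C.
Transversions (purine↔pyrimidine): 5 G→C, 6 T→A.

3 transitions, 2 transversions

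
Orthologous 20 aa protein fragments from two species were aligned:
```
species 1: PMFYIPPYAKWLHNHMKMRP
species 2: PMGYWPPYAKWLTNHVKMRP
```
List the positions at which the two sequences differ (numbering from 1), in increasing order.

Differences at position 3 (F→G), position 5 (I→W), position 13 (H→T), position 16 (M→V).

3, 5, 13, 16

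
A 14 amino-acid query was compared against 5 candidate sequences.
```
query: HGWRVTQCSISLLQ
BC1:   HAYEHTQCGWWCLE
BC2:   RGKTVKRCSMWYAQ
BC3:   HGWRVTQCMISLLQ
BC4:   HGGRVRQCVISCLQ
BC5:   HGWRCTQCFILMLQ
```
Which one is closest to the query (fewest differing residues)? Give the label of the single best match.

BC3

BC1 differs at 9 residues; BC2 differs at 9 residues; BC3 differs at 1 residue; BC4 differs at 4 residues; BC5 differs at 4 residues. The closest is BC3.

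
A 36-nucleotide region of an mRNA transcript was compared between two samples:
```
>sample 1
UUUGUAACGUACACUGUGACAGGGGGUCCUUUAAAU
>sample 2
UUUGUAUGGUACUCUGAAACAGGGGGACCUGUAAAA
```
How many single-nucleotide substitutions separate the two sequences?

The sequences differ at sites 7, 8, 13, 17, 18, 27, 31, 36 (1-based) — 8 in total.

8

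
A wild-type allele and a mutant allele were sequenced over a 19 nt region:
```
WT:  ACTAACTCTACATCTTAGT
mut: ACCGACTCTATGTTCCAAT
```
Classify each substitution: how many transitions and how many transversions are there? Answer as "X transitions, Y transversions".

Transitions (purine↔purine or pyrimidine↔pyrimidine): 3 T→C, 4 A→G, 11 C→T, 12 A→G, 14 C→T, 15 T→C, 16 T→C, 18 G→A.
Transversions (purine↔pyrimidine): none.

8 transitions, 0 transversions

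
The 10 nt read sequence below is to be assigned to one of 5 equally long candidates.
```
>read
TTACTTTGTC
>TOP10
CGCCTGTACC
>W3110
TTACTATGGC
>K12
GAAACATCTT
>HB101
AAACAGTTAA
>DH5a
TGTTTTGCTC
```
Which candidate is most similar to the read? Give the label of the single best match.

W3110

TOP10 differs at 6 positions; W3110 differs at 2 positions; K12 differs at 7 positions; HB101 differs at 7 positions; DH5a differs at 5 positions. The closest is W3110.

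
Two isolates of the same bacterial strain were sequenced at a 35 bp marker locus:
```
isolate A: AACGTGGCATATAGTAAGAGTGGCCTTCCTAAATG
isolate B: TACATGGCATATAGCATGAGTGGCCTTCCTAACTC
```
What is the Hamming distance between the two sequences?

The sequences differ at sites 1, 4, 15, 17, 33, 35 (1-based) — 6 in total.

6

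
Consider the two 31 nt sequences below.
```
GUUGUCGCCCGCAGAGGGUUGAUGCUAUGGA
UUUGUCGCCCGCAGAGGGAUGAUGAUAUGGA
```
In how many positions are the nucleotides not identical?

Mismatches (1-based): position 1: G→U; position 19: U→A; position 25: C→A.

3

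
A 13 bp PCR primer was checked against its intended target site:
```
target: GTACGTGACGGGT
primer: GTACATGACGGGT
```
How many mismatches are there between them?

Comparing position by position, 1 position differs: 5 (G/A).

1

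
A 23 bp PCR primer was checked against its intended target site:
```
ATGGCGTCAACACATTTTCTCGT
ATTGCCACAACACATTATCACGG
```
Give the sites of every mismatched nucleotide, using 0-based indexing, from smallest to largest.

2, 5, 6, 16, 19, 22

Scanning 0-based: 2: G/T; 5: G/C; 6: T/A; 16: T/A; 19: T/A; 22: T/G.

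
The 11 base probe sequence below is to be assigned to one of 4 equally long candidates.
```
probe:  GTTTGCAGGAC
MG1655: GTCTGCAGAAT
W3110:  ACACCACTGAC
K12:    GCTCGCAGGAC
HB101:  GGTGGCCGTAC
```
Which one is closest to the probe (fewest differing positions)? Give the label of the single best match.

K12

MG1655 differs at 3 positions; W3110 differs at 8 positions; K12 differs at 2 positions; HB101 differs at 4 positions. The closest is K12.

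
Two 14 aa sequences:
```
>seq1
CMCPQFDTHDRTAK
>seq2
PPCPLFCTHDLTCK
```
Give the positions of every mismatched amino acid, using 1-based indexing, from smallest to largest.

1, 2, 5, 7, 11, 13

Differences at position 1 (C→P), position 2 (M→P), position 5 (Q→L), position 7 (D→C), position 11 (R→L), position 13 (A→C).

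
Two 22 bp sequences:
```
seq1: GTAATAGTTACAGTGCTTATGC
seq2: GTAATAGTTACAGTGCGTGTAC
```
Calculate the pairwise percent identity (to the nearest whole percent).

3 positions differ (17, 19, 21), so 19 of 22 match: 19/22 = 86.36%.

86%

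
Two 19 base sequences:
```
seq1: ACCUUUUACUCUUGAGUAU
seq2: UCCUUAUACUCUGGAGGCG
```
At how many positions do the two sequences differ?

Mismatches (1-based): position 1: A→U; position 6: U→A; position 13: U→G; position 17: U→G; position 18: A→C; position 19: U→G.

6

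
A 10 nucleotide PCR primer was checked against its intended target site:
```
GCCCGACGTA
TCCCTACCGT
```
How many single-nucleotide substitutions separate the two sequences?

5

The sequences differ at bases 1, 5, 8, 9, 10 (1-based) — 5 in total.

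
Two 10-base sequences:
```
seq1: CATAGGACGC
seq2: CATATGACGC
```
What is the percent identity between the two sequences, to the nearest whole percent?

1 position differs (5), so 9 of 10 match: 9/10 = 90%.

90%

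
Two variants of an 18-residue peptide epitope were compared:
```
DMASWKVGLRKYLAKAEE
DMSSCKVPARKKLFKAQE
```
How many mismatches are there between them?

7

The sequences differ at positions 3, 5, 8, 9, 12, 14, 17 (1-based) — 7 in total.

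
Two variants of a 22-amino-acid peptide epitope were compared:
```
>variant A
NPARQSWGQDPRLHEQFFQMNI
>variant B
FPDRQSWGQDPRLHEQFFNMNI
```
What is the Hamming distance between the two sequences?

3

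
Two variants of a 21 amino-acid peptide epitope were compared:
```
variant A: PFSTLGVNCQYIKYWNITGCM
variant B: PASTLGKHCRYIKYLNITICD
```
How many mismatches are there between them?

7

Mismatches (1-based): position 2: F→A; position 7: V→K; position 8: N→H; position 10: Q→R; position 15: W→L; position 19: G→I; position 21: M→D.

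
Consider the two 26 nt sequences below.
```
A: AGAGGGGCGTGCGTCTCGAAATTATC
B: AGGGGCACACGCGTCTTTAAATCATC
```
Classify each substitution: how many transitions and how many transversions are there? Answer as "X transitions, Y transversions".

6 transitions, 2 transversions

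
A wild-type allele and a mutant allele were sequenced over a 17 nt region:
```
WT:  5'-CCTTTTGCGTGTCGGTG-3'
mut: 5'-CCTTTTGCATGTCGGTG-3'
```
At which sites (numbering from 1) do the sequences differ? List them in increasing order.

Scanning 1-based: 9: G/A.

9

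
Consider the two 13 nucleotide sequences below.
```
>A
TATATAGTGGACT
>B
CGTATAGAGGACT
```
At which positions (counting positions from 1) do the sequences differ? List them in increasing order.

1, 2, 8

Differences at position 1 (T→C), position 2 (A→G), position 8 (T→A).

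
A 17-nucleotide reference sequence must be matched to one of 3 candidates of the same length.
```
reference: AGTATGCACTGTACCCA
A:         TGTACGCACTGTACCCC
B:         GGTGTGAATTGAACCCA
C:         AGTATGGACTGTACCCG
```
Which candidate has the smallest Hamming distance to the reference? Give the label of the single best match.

A differs at 3 sites; B differs at 5 sites; C differs at 2 sites. The closest is C.

C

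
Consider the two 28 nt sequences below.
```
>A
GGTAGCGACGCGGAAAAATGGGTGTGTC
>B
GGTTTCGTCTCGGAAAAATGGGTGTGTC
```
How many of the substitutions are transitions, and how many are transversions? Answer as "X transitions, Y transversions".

Mismatches (1-based):
position 4: A→T (purine→pyrimidine, transversion)
position 5: G→T (purine→pyrimidine, transversion)
position 8: A→T (purine→pyrimidine, transversion)
position 10: G→T (purine→pyrimidine, transversion)

0 transitions, 4 transversions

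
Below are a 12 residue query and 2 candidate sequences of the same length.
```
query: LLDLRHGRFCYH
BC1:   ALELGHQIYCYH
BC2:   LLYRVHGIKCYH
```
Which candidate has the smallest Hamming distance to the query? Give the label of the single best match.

BC1 differs at 6 residues; BC2 differs at 5 residues. The closest is BC2.

BC2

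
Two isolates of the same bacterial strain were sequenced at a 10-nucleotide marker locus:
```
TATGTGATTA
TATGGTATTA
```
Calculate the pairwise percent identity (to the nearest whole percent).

80%

2 positions differ (5, 6), so 8 of 10 match: 8/10 = 80%.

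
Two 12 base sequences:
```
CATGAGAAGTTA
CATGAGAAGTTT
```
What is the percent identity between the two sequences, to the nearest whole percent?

92%

Mismatch at position 12 (1-based): 1 of 12.
Identical positions: 11/12 = 91.67% → 92%.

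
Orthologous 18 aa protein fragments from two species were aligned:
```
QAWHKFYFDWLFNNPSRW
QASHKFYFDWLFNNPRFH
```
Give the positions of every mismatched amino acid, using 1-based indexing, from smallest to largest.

3, 16, 17, 18

Scanning 1-based: 3: W/S; 16: S/R; 17: R/F; 18: W/H.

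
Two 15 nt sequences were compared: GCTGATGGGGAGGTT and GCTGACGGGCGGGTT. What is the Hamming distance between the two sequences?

3

Mismatches (1-based): base 6: T→C; base 10: G→C; base 11: A→G.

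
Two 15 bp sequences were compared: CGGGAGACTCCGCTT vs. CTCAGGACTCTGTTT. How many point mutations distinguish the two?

Comparing position by position, 6 positions differ: 2 (G/T), 3 (G/C), 4 (G/A), 5 (A/G), 11 (C/T), 13 (C/T).

6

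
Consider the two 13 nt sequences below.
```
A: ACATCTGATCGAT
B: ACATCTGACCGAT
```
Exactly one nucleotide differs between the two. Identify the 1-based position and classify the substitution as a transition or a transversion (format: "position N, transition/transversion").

position 9, transition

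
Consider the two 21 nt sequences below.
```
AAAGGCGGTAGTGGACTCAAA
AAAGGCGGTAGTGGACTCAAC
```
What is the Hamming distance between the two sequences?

1

Comparing position by position, 1 position differs: 21 (A/C).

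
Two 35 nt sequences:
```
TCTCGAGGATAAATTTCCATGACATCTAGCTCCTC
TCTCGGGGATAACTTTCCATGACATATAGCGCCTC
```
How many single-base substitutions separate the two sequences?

Mismatches (1-based): position 6: A→G; position 13: A→C; position 26: C→A; position 31: T→G.

4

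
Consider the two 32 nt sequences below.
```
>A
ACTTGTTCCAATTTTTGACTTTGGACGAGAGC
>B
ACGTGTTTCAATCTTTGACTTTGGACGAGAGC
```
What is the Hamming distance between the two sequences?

Comparing position by position, 3 positions differ: 3 (T/G), 8 (C/T), 13 (T/C).

3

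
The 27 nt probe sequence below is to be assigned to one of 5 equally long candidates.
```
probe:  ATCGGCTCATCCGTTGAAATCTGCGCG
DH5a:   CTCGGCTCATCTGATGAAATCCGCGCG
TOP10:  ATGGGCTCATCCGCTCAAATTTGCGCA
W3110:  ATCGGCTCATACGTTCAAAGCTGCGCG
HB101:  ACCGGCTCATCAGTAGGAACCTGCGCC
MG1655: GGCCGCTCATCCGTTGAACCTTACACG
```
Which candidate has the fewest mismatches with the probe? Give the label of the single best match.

W3110

DH5a differs at 4 sites; TOP10 differs at 5 sites; W3110 differs at 3 sites; HB101 differs at 6 sites; MG1655 differs at 8 sites. The closest is W3110.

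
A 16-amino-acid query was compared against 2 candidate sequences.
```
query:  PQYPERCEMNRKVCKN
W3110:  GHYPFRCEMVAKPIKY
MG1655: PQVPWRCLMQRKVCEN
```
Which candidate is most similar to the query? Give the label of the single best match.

MG1655

Hamming distances to query — W3110: 8; MG1655: 5.
Smallest is MG1655 with 5 mismatches.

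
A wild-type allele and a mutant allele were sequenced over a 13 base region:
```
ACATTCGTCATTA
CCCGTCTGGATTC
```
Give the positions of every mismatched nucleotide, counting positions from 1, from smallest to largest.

1, 3, 4, 7, 8, 9, 13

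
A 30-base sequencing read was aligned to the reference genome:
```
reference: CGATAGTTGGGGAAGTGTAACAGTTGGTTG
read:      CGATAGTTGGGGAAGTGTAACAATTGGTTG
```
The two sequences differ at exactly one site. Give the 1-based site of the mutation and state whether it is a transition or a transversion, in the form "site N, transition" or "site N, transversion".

site 23, transition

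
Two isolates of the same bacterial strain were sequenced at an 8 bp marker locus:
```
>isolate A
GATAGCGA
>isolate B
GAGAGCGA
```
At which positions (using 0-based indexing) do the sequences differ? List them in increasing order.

Differences at position 2 (T→G).

2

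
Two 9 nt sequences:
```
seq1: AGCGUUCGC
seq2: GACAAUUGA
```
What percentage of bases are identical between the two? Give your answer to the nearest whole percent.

33%

Mismatches at positions 1, 2, 4, 5, 7, 9 (1-based): 6 of 9.
Identical positions: 3/9 = 33.33% → 33%.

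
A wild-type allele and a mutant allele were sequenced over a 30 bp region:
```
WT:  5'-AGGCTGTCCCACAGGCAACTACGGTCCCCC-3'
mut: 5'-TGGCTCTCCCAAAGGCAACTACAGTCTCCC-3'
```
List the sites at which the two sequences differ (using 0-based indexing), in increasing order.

Differences at site 0 (A→T), site 5 (G→C), site 11 (C→A), site 22 (G→A), site 26 (C→T).

0, 5, 11, 22, 26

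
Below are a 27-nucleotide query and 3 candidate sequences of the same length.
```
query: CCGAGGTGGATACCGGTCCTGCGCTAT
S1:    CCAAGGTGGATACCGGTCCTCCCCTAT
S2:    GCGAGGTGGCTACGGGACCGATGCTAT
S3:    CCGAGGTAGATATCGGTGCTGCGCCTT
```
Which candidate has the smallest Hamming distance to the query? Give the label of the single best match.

Hamming distances to query — S1: 3; S2: 7; S3: 5.
Smallest is S1 with 3 mismatches.

S1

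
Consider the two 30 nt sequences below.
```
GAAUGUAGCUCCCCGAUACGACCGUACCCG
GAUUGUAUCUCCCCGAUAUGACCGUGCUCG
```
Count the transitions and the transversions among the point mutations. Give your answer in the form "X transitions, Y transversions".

3 transitions, 2 transversions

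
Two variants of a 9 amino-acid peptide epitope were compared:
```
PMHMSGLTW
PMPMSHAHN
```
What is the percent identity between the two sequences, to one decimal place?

Mismatches at positions 3, 6, 7, 8, 9 (1-based): 5 of 9.
Identical positions: 4/9 = 44.44% → 44.4%.

44.4%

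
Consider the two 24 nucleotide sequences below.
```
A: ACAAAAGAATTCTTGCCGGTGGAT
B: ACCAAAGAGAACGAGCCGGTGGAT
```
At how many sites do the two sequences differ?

The sequences differ at sites 3, 9, 10, 11, 13, 14 (1-based) — 6 in total.

6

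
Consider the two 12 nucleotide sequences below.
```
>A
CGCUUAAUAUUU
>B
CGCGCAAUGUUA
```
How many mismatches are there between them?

Mismatches (1-based): site 4: U→G; site 5: U→C; site 9: A→G; site 12: U→A.

4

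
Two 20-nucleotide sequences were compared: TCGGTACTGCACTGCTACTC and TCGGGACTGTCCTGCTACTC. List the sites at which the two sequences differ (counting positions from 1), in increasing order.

5, 10, 11

Differences at site 5 (T→G), site 10 (C→T), site 11 (A→C).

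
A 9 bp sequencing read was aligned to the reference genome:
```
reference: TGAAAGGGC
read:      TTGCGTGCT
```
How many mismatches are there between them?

7

Comparing position by position, 7 bases differ: 2 (G/T), 3 (A/G), 4 (A/C), 5 (A/G), 6 (G/T), 8 (G/C), 9 (C/T).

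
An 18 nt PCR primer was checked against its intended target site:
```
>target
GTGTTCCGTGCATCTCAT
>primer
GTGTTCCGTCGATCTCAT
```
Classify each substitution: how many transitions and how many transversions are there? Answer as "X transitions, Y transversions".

Mismatches (1-based):
position 10: G→C (purine→pyrimidine, transversion)
position 11: C→G (pyrimidine→purine, transversion)

0 transitions, 2 transversions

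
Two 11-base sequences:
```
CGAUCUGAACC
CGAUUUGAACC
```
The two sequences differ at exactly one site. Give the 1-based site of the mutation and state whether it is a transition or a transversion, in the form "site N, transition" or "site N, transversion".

The sequences differ only at site 5: C→U (pyrimidine→pyrimidine), a transition.

site 5, transition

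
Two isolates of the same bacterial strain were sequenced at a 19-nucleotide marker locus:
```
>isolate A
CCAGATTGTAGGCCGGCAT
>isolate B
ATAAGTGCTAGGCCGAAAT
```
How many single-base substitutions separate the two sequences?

Comparing position by position, 8 positions differ: 1 (C/A), 2 (C/T), 4 (G/A), 5 (A/G), 7 (T/G), 8 (G/C), 16 (G/A), 17 (C/A).

8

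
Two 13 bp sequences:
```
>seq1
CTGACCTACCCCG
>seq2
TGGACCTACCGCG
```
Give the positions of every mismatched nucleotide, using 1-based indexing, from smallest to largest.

1, 2, 11

Scanning 1-based: 1: C/T; 2: T/G; 11: C/G.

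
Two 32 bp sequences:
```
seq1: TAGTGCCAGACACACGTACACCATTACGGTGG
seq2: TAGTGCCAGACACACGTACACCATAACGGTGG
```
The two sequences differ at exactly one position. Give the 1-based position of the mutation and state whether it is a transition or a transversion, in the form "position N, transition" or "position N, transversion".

position 25, transversion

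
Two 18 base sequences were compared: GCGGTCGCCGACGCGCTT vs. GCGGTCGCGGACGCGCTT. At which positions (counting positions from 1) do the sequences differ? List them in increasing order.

9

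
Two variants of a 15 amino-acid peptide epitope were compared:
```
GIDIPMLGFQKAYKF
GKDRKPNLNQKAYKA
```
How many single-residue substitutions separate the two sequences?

Comparing position by position, 8 residues differ: 2 (I/K), 4 (I/R), 5 (P/K), 6 (M/P), 7 (L/N), 8 (G/L), 9 (F/N), 15 (F/A).

8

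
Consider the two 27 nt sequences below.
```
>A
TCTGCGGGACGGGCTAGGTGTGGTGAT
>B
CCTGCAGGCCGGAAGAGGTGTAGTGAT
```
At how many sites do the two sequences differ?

7

Mismatches (1-based): site 1: T→C; site 6: G→A; site 9: A→C; site 13: G→A; site 14: C→A; site 15: T→G; site 22: G→A.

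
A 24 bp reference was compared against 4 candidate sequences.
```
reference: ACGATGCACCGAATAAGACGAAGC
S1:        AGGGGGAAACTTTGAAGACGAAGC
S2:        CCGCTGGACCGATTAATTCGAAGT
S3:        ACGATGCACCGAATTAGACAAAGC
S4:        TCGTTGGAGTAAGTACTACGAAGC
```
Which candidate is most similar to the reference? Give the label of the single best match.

Hamming distances to reference — S1: 9; S2: 7; S3: 2; S4: 9.
Smallest is S3 with 2 mismatches.

S3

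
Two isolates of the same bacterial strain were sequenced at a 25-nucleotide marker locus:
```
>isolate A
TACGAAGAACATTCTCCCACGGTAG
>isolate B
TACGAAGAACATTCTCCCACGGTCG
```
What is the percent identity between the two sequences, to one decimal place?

Mismatch at position 24 (1-based): 1 of 25.
Identical positions: 24/25 = 96% → 96.0%.

96.0%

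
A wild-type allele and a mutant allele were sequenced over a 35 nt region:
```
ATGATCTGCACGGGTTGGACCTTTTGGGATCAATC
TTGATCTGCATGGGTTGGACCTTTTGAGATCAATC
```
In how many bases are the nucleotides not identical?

Comparing position by position, 3 bases differ: 1 (A/T), 11 (C/T), 27 (G/A).

3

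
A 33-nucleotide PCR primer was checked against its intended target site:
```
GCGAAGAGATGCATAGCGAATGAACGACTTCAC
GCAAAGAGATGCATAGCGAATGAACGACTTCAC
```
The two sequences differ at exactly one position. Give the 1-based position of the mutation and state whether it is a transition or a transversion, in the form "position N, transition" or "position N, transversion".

position 3, transition

Position 3 changes G→A. G is a purine and A is a purine, so this is a transition.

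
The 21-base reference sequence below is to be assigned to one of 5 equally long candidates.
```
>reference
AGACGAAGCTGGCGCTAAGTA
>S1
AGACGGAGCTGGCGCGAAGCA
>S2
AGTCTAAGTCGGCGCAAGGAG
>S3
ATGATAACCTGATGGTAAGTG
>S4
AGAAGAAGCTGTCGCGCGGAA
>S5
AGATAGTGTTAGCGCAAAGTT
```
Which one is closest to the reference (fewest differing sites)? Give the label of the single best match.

S1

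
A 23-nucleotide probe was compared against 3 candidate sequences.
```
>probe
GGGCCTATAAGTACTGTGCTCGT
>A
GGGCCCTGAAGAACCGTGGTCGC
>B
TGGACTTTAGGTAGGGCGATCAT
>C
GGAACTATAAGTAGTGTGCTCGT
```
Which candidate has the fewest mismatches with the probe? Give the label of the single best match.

A differs at 7 positions; B differs at 9 positions; C differs at 3 positions. The closest is C.

C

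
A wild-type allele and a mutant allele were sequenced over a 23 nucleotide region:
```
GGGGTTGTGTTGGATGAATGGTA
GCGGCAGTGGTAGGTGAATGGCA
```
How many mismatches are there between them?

Mismatches (1-based): position 2: G→C; position 5: T→C; position 6: T→A; position 10: T→G; position 12: G→A; position 14: A→G; position 22: T→C.

7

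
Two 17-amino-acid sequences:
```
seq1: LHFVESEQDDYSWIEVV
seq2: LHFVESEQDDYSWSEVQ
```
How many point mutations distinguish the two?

Mismatches (1-based): position 14: I→S; position 17: V→Q.

2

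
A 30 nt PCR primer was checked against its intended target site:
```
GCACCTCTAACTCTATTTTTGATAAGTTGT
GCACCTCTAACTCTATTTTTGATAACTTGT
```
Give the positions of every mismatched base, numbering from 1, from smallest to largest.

Scanning 1-based: 26: G/C.

26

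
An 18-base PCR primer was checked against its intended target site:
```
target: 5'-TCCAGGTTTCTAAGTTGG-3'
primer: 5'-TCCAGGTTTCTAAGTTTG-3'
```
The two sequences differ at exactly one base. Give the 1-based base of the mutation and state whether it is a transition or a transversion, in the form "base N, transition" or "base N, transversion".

Base 17 changes G→T. G is a purine and T is a pyrimidine, so this is a transversion.

base 17, transversion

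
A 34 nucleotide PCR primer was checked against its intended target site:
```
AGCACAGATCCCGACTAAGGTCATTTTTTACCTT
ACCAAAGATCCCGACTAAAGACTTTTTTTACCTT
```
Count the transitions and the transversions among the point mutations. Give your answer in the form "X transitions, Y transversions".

1 transition, 4 transversions

Transitions (purine↔purine or pyrimidine↔pyrimidine): 19 G→A.
Transversions (purine↔pyrimidine): 2 G→C, 5 C→A, 21 T→A, 23 A→T.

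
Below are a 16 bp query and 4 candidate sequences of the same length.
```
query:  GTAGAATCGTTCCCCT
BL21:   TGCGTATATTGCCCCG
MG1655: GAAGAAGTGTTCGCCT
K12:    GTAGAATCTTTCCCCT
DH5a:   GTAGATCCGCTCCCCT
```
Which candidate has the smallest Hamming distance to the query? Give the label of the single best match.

Hamming distances to query — BL21: 8; MG1655: 4; K12: 1; DH5a: 3.
Smallest is K12 with 1 mismatch.

K12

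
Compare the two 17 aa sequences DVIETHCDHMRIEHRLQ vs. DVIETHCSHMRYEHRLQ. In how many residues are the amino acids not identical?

2

Comparing position by position, 2 residues differ: 8 (D/S), 12 (I/Y).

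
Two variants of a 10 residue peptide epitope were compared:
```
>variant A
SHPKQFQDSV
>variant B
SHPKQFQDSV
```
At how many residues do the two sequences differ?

0

The two sequences are identical at every position.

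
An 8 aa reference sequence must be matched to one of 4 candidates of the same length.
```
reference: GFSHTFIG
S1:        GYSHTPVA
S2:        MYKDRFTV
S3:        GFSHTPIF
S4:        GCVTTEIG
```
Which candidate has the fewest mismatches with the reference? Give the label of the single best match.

Hamming distances to reference — S1: 4; S2: 7; S3: 2; S4: 4.
Smallest is S3 with 2 mismatches.

S3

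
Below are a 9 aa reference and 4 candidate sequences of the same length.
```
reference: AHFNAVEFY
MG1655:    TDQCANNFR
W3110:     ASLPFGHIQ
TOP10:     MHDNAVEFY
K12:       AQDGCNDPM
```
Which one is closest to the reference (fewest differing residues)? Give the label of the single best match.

TOP10

MG1655 differs at 7 residues; W3110 differs at 8 residues; TOP10 differs at 2 residues; K12 differs at 8 residues. The closest is TOP10.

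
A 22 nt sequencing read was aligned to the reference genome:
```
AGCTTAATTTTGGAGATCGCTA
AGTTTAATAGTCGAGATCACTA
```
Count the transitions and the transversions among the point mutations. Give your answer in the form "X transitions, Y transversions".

2 transitions, 3 transversions

Mismatches (1-based):
position 3: C→T (pyrimidine→pyrimidine, transition)
position 9: T→A (pyrimidine→purine, transversion)
position 10: T→G (pyrimidine→purine, transversion)
position 12: G→C (purine→pyrimidine, transversion)
position 19: G→A (purine→purine, transition)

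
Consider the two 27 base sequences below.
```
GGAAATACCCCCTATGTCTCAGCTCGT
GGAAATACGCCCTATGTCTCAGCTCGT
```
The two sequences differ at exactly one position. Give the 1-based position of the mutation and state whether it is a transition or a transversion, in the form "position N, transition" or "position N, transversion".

The sequences differ only at position 9: C→G (pyrimidine→purine), a transversion.

position 9, transversion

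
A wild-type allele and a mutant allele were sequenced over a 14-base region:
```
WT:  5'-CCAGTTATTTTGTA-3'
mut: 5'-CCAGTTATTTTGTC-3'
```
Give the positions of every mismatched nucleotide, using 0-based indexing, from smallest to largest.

Scanning 0-based: 13: A/C.

13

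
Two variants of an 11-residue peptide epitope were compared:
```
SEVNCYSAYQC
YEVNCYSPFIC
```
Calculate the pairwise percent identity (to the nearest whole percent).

64%

4 positions differ (1, 8, 9, 10), so 7 of 11 match: 7/11 = 63.64%.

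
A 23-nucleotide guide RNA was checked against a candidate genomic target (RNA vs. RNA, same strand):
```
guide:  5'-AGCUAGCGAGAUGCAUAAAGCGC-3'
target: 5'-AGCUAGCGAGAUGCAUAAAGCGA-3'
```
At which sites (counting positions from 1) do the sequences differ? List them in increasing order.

Scanning 1-based: 23: C/A.

23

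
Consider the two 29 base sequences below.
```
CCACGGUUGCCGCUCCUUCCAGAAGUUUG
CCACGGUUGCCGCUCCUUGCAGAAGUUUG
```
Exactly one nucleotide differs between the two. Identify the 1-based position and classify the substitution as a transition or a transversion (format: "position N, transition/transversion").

Position 19 changes C→G. C is a pyrimidine and G is a purine, so this is a transversion.

position 19, transversion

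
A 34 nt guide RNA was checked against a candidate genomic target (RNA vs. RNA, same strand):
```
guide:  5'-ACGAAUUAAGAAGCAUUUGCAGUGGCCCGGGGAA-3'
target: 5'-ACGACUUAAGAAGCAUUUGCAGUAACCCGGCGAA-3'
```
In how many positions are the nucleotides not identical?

The sequences differ at positions 5, 24, 25, 31 (1-based) — 4 in total.

4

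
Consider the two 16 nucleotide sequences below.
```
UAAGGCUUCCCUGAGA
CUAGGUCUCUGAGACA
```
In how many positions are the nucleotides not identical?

8

Comparing position by position, 8 positions differ: 1 (U/C), 2 (A/U), 6 (C/U), 7 (U/C), 10 (C/U), 11 (C/G), 12 (U/A), 15 (G/C).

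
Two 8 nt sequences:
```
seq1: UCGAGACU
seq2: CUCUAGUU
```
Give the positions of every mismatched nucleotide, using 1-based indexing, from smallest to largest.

Differences at position 1 (U→C), position 2 (C→U), position 3 (G→C), position 4 (A→U), position 5 (G→A), position 6 (A→G), position 7 (C→U).

1, 2, 3, 4, 5, 6, 7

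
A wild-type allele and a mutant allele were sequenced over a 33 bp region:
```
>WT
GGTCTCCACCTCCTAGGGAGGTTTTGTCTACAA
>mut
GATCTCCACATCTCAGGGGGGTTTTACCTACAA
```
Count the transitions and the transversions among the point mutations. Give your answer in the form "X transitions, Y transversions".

Transitions (purine↔purine or pyrimidine↔pyrimidine): 2 G→A, 13 C→T, 14 T→C, 19 A→G, 26 G→A, 27 T→C.
Transversions (purine↔pyrimidine): 10 C→A.

6 transitions, 1 transversion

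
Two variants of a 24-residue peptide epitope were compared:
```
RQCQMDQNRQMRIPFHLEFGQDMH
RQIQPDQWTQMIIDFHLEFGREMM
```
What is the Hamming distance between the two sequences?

9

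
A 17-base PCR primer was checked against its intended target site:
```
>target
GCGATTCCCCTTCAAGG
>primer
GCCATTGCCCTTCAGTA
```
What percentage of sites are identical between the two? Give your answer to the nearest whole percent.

71%

Mismatches at positions 3, 7, 15, 16, 17 (1-based): 5 of 17.
Identical positions: 12/17 = 70.59% → 71%.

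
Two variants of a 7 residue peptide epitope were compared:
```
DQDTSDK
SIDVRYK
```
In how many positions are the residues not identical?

5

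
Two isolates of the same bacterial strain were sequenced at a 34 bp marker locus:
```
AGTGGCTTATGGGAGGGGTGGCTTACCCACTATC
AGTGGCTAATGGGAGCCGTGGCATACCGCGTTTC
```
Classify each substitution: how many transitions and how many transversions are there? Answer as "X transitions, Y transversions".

0 transitions, 8 transversions

Mismatches (1-based):
site 8: T→A (pyrimidine→purine, transversion)
site 16: G→C (purine→pyrimidine, transversion)
site 17: G→C (purine→pyrimidine, transversion)
site 23: T→A (pyrimidine→purine, transversion)
site 28: C→G (pyrimidine→purine, transversion)
site 29: A→C (purine→pyrimidine, transversion)
site 30: C→G (pyrimidine→purine, transversion)
site 32: A→T (purine→pyrimidine, transversion)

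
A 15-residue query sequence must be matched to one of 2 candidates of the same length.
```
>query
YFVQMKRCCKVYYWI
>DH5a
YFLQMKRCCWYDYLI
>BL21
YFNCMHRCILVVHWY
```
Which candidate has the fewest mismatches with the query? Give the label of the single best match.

Hamming distances to query — DH5a: 5; BL21: 8.
Smallest is DH5a with 5 mismatches.

DH5a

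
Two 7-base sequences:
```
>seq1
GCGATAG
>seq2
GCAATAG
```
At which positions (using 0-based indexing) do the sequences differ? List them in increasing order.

Differences at position 2 (G→A).

2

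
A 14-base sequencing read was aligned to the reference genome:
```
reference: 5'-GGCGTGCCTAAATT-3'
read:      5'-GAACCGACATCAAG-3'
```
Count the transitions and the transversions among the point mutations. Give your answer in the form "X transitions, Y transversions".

Mismatches (1-based):
base 2: G→A (purine→purine, transition)
base 3: C→A (pyrimidine→purine, transversion)
base 4: G→C (purine→pyrimidine, transversion)
base 5: T→C (pyrimidine→pyrimidine, transition)
base 7: C→A (pyrimidine→purine, transversion)
base 9: T→A (pyrimidine→purine, transversion)
base 10: A→T (purine→pyrimidine, transversion)
base 11: A→C (purine→pyrimidine, transversion)
base 13: T→A (pyrimidine→purine, transversion)
base 14: T→G (pyrimidine→purine, transversion)

2 transitions, 8 transversions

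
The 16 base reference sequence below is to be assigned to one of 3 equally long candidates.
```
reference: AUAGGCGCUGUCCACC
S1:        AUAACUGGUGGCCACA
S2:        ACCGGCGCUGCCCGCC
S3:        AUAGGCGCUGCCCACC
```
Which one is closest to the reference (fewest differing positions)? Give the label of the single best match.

S3

Hamming distances to reference — S1: 6; S2: 4; S3: 1.
Smallest is S3 with 1 mismatch.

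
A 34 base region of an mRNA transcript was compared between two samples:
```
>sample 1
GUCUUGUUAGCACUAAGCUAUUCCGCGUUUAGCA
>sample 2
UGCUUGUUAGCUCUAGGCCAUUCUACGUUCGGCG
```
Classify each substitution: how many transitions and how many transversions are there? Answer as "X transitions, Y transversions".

7 transitions, 3 transversions

Mismatches (1-based):
base 1: G→U (purine→pyrimidine, transversion)
base 2: U→G (pyrimidine→purine, transversion)
base 12: A→U (purine→pyrimidine, transversion)
base 16: A→G (purine→purine, transition)
base 19: U→C (pyrimidine→pyrimidine, transition)
base 24: C→U (pyrimidine→pyrimidine, transition)
base 25: G→A (purine→purine, transition)
base 30: U→C (pyrimidine→pyrimidine, transition)
base 31: A→G (purine→purine, transition)
base 34: A→G (purine→purine, transition)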